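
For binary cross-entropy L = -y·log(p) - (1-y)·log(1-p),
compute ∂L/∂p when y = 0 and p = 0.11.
∂L/∂p = 1.124

∂L/∂p = -y/p + (1-y)/(1-p) = 0 + 1/0.89 = 1.124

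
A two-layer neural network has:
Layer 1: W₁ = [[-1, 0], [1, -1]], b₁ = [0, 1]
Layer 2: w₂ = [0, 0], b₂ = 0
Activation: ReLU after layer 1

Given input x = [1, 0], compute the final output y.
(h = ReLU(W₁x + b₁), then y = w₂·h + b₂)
y = 0

Layer 1 pre-activation: z₁ = [-1, 2]
After ReLU: h = [0, 2]
Layer 2 output: y = 0×0 + 0×2 + 0 = 0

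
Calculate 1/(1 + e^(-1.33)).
0.7908

sigmoid(1.33) = 1/(1 + e^(-1.33)) = 1/(1 + 0.2645) = 0.7908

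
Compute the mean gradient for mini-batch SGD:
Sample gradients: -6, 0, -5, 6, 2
Average gradient = -0.6

Average = (1/5)(-6 + 0 + -5 + 6 + 2) = -3/5 = -0.6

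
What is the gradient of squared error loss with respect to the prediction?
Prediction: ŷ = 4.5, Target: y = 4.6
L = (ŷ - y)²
∂L/∂ŷ = -0.2

∂L/∂ŷ = 2(ŷ - y) = 2(4.5 - 4.6) = 2(-0.1) = -0.2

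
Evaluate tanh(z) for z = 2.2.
0.9757

tanh(2.2) = (e^(2.2) - e^(-2.2))/(e^(2.2) + e^(-2.2)) = 0.9757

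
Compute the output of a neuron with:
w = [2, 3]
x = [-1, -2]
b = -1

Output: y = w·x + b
y = -9

y = (2)(-1) + (3)(-2) + -1 = -9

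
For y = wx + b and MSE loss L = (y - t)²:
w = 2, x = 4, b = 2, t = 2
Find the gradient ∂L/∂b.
∂L/∂b = 16

y = wx + b = (2)(4) + 2 = 10
∂L/∂y = 2(y - t) = 2(10 - 2) = 16
∂y/∂b = 1
∂L/∂b = ∂L/∂y · ∂y/∂b = 16 × 1 = 16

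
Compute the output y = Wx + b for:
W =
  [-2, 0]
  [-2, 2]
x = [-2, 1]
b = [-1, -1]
y = [3, 5]

Wx = [-2×-2 + 0×1, -2×-2 + 2×1]
   = [4, 6]
y = Wx + b = [4 + -1, 6 + -1] = [3, 5]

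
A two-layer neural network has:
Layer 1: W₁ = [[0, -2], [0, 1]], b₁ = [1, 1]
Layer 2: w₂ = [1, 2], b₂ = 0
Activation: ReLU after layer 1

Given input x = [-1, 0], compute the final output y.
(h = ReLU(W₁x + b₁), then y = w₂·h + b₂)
y = 3

Layer 1 pre-activation: z₁ = [1, 1]
After ReLU: h = [1, 1]
Layer 2 output: y = 1×1 + 2×1 + 0 = 3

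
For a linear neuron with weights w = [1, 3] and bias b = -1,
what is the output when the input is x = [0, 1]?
y = 2

y = (1)(0) + (3)(1) + -1 = 2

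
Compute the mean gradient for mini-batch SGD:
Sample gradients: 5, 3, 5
Average gradient = 4.333

Average = (1/3)(5 + 3 + 5) = 13/3 = 4.333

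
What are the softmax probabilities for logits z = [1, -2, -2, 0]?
p = [0.6815, 0.0339, 0.0339, 0.2507]

exp(z) = [2.718, 0.1353, 0.1353, 1]
Sum = 3.989
p = [0.6815, 0.0339, 0.0339, 0.2507]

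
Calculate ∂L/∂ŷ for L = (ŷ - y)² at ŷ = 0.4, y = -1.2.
∂L/∂ŷ = 3.2

∂L/∂ŷ = 2(ŷ - y) = 2(0.4 - -1.2) = 2(1.6) = 3.2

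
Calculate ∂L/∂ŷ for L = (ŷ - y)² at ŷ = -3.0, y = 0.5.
∂L/∂ŷ = -7.0

∂L/∂ŷ = 2(ŷ - y) = 2(-3.0 - 0.5) = 2(-3.5) = -7.0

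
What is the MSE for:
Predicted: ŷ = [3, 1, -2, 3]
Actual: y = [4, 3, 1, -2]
MSE = 9.75

MSE = (1/4)((3-4)² + (1-3)² + (-2-1)² + (3--2)²) = (1/4)(1 + 4 + 9 + 25) = 9.75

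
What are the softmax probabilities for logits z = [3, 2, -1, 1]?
p = [0.6572, 0.2418, 0.012, 0.0889]

exp(z) = [20.09, 7.389, 0.3679, 2.718]
Sum = 30.56
p = [0.6572, 0.2418, 0.012, 0.0889]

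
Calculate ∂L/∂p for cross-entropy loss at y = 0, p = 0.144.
∂L/∂p = 1.168

∂L/∂p = -y/p + (1-y)/(1-p) = 0 + 1/0.856 = 1.168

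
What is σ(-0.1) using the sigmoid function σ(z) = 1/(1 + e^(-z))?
0.475

sigmoid(-0.1) = 1/(1 + e^(0.1)) = 1/(1 + 1.105) = 0.475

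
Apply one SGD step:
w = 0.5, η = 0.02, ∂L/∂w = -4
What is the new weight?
w_new = 0.58

w_new = w - η·∂L/∂w = 0.5 - 0.02×(-4) = 0.5 - (-0.08) = 0.58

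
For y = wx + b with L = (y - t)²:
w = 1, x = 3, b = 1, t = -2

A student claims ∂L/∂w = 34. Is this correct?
Incorrect

y = (1)(3) + 1 = 4
∂L/∂y = 2(y - t) = 2(4 - -2) = 12
∂y/∂w = x = 3
∂L/∂w = 12 × 3 = 36

Claimed value: 34
Incorrect: The correct gradient is 36.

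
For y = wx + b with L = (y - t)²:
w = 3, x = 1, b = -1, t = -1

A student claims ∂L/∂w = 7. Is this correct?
Incorrect

y = (3)(1) + -1 = 2
∂L/∂y = 2(y - t) = 2(2 - -1) = 6
∂y/∂w = x = 1
∂L/∂w = 6 × 1 = 6

Claimed value: 7
Incorrect: The correct gradient is 6.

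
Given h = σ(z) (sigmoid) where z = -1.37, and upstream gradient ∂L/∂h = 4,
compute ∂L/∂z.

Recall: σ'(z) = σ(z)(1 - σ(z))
∂L/∂z = 0.6463

σ(-1.37) = 0.2026
σ'(-1.37) = σ(-1.37)(1 - σ(-1.37)) = 0.2026 × 0.7974 = 0.1616
∂L/∂z = ∂L/∂h · σ'(z) = 4 × 0.1616 = 0.6463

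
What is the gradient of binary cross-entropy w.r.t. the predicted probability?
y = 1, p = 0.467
∂L/∂p = -2.141

∂L/∂p = -y/p + (1-y)/(1-p) = -1/0.467 + 0 = -2.141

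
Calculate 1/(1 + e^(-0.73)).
0.6748

sigmoid(0.73) = 1/(1 + e^(-0.73)) = 1/(1 + 0.4819) = 0.6748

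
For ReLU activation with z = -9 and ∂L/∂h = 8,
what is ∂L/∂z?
∂L/∂z = 0

h = ReLU(-9) = 0
Since z < 0: ∂h/∂z = 0
∂L/∂z = ∂L/∂h · ∂h/∂z = 8 × 0 = 0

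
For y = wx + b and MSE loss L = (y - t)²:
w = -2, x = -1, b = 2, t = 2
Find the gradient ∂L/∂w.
∂L/∂w = -4

y = wx + b = (-2)(-1) + 2 = 4
∂L/∂y = 2(y - t) = 2(4 - 2) = 4
∂y/∂w = x = -1
∂L/∂w = ∂L/∂y · ∂y/∂w = 4 × -1 = -4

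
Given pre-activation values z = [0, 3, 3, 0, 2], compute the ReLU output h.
h = [0, 3, 3, 0, 2]

ReLU applied element-wise: max(0,0)=0, max(0,3)=3, max(0,3)=3, max(0,0)=0, max(0,2)=2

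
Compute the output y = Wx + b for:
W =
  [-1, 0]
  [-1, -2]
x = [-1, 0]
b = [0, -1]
y = [1, 0]

Wx = [-1×-1 + 0×0, -1×-1 + -2×0]
   = [1, 1]
y = Wx + b = [1 + 0, 1 + -1] = [1, 0]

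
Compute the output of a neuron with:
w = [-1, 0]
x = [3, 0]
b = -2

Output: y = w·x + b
y = -5

y = (-1)(3) + (0)(0) + -2 = -5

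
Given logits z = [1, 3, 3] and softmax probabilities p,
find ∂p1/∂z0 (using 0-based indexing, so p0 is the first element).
∂p1/∂z0 = -0.02968

p = softmax(z) = [0.06338, 0.4683, 0.4683]
p1 = 0.4683, p0 = 0.06338

∂p1/∂z0 = -p1 × p0 = -0.4683 × 0.06338 = -0.02968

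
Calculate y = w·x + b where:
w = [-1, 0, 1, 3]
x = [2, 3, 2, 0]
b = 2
y = 2

y = (-1)(2) + (0)(3) + (1)(2) + (3)(0) + 2 = 2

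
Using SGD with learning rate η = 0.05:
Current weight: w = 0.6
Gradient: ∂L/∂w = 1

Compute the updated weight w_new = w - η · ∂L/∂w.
w_new = 0.55

w_new = w - η·∂L/∂w = 0.6 - 0.05×(1) = 0.6 - (0.05) = 0.55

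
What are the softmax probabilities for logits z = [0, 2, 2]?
p = [0.0634, 0.4683, 0.4683]

exp(z) = [1, 7.389, 7.389]
Sum = 15.78
p = [0.0634, 0.4683, 0.4683]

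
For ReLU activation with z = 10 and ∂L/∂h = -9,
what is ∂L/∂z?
∂L/∂z = -9

h = ReLU(10) = 10
Since z > 0: ∂h/∂z = 1
∂L/∂z = ∂L/∂h · ∂h/∂z = -9 × 1 = -9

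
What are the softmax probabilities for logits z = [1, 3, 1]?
p = [0.1065, 0.787, 0.1065]

exp(z) = [2.718, 20.09, 2.718]
Sum = 25.52
p = [0.1065, 0.787, 0.1065]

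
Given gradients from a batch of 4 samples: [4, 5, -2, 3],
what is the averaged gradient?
Average gradient = 2.5

Average = (1/4)(4 + 5 + -2 + 3) = 10/4 = 2.5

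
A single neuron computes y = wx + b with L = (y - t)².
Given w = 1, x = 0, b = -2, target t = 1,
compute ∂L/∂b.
∂L/∂b = -6

y = wx + b = (1)(0) + -2 = -2
∂L/∂y = 2(y - t) = 2(-2 - 1) = -6
∂y/∂b = 1
∂L/∂b = ∂L/∂y · ∂y/∂b = -6 × 1 = -6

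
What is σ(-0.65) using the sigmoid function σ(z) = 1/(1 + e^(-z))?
0.343

sigmoid(-0.65) = 1/(1 + e^(0.65)) = 1/(1 + 1.916) = 0.343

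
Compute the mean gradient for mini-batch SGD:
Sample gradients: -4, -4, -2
Average gradient = -3.333

Average = (1/3)(-4 + -4 + -2) = -10/3 = -3.333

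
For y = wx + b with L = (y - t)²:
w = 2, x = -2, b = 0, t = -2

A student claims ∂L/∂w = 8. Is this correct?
Correct

y = (2)(-2) + 0 = -4
∂L/∂y = 2(y - t) = 2(-4 - -2) = -4
∂y/∂w = x = -2
∂L/∂w = -4 × -2 = 8

Claimed value: 8
Correct: The correct gradient is 8.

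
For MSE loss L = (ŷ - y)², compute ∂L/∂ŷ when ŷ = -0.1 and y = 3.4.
∂L/∂ŷ = -7.0

∂L/∂ŷ = 2(ŷ - y) = 2(-0.1 - 3.4) = 2(-3.5) = -7.0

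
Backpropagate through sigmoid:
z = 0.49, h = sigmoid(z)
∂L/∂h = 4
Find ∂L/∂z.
∂L/∂z = 0.9423

σ(0.49) = 0.6201
σ'(0.49) = σ(0.49)(1 - σ(0.49)) = 0.6201 × 0.3799 = 0.2356
∂L/∂z = ∂L/∂h · σ'(z) = 4 × 0.2356 = 0.9423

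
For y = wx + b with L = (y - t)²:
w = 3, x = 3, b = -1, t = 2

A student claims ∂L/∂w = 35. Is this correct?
Incorrect

y = (3)(3) + -1 = 8
∂L/∂y = 2(y - t) = 2(8 - 2) = 12
∂y/∂w = x = 3
∂L/∂w = 12 × 3 = 36

Claimed value: 35
Incorrect: The correct gradient is 36.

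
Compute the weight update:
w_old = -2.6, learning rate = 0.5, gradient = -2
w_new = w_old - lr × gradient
w_new = -1.6

w_new = w - η·∂L/∂w = -2.6 - 0.5×(-2) = -2.6 - (-1) = -1.6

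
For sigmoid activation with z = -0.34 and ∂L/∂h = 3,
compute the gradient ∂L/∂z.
∂L/∂z = 0.7287

σ(-0.34) = 0.4158
σ'(-0.34) = σ(-0.34)(1 - σ(-0.34)) = 0.4158 × 0.5842 = 0.2429
∂L/∂z = ∂L/∂h · σ'(z) = 3 × 0.2429 = 0.7287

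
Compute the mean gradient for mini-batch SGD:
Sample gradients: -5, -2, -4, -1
Average gradient = -3

Average = (1/4)(-5 + -2 + -4 + -1) = -12/4 = -3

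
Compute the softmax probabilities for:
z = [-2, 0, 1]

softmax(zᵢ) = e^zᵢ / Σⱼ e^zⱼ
p = [0.0351, 0.2595, 0.7054]

exp(z) = [0.1353, 1, 2.718]
Sum = 3.854
p = [0.0351, 0.2595, 0.7054]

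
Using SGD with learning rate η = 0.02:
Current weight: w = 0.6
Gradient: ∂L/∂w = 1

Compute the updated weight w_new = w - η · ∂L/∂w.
w_new = 0.58

w_new = w - η·∂L/∂w = 0.6 - 0.02×(1) = 0.6 - (0.02) = 0.58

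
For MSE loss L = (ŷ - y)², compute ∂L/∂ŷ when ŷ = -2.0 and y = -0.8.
∂L/∂ŷ = -2.4

∂L/∂ŷ = 2(ŷ - y) = 2(-2.0 - -0.8) = 2(-1.2) = -2.4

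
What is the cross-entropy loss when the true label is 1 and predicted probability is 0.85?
L = 0.1625

L = -1·log(0.85) - 0·log(0.15) = -log(0.85) = 0.1625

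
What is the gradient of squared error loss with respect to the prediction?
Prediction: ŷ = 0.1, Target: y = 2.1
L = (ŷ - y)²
∂L/∂ŷ = -4.0

∂L/∂ŷ = 2(ŷ - y) = 2(0.1 - 2.1) = 2(-2.0) = -4.0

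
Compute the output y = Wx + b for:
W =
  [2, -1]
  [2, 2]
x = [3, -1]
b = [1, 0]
y = [8, 4]

Wx = [2×3 + -1×-1, 2×3 + 2×-1]
   = [7, 4]
y = Wx + b = [7 + 1, 4 + 0] = [8, 4]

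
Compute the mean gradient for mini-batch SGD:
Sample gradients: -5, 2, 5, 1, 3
Average gradient = 1.2

Average = (1/5)(-5 + 2 + 5 + 1 + 3) = 6/5 = 1.2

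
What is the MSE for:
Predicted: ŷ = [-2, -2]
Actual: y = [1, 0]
MSE = 6.5

MSE = (1/2)((-2-1)² + (-2-0)²) = (1/2)(9 + 4) = 6.5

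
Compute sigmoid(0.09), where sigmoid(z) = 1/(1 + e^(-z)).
0.5225

sigmoid(0.09) = 1/(1 + e^(-0.09)) = 1/(1 + 0.9139) = 0.5225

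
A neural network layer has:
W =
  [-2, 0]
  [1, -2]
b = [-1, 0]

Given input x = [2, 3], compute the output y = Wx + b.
y = [-5, -4]

Wx = [-2×2 + 0×3, 1×2 + -2×3]
   = [-4, -4]
y = Wx + b = [-4 + -1, -4 + 0] = [-5, -4]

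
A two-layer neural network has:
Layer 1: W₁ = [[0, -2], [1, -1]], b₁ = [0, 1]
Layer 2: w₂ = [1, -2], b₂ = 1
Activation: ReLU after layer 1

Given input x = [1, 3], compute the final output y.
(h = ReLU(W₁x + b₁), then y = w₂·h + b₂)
y = 1

Layer 1 pre-activation: z₁ = [-6, -1]
After ReLU: h = [0, 0]
Layer 2 output: y = 1×0 + -2×0 + 1 = 1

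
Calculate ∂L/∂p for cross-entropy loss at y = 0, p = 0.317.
∂L/∂p = 1.464

∂L/∂p = -y/p + (1-y)/(1-p) = 0 + 1/0.683 = 1.464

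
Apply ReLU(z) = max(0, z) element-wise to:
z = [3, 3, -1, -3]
h = [3, 3, 0, 0]

ReLU applied element-wise: max(0,3)=3, max(0,3)=3, max(0,-1)=0, max(0,-3)=0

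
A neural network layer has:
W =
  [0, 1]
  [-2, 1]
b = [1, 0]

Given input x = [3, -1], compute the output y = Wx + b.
y = [0, -7]

Wx = [0×3 + 1×-1, -2×3 + 1×-1]
   = [-1, -7]
y = Wx + b = [-1 + 1, -7 + 0] = [0, -7]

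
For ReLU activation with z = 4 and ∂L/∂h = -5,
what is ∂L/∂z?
∂L/∂z = -5

h = ReLU(4) = 4
Since z > 0: ∂h/∂z = 1
∂L/∂z = ∂L/∂h · ∂h/∂z = -5 × 1 = -5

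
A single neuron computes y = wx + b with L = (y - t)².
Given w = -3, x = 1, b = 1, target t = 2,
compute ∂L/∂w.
∂L/∂w = -8

y = wx + b = (-3)(1) + 1 = -2
∂L/∂y = 2(y - t) = 2(-2 - 2) = -8
∂y/∂w = x = 1
∂L/∂w = ∂L/∂y · ∂y/∂w = -8 × 1 = -8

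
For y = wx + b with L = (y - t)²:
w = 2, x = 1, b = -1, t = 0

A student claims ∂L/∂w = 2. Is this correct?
Correct

y = (2)(1) + -1 = 1
∂L/∂y = 2(y - t) = 2(1 - 0) = 2
∂y/∂w = x = 1
∂L/∂w = 2 × 1 = 2

Claimed value: 2
Correct: The correct gradient is 2.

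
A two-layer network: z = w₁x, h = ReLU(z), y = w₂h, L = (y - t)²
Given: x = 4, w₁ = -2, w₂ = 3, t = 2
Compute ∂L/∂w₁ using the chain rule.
∂L/∂w₁ = 0

Forward pass:
z = w₁x = -2×4 = -8
h = ReLU(-8) = 0
y = w₂h = 3×0 = 0

Backward pass:
∂L/∂y = 2(y - t) = 2(0 - 2) = -4
∂y/∂h = w₂ = 3
∂h/∂z = 0 (ReLU derivative)
∂z/∂w₁ = x = 4

∂L/∂w₁ = -4 × 3 × 0 × 4 = 0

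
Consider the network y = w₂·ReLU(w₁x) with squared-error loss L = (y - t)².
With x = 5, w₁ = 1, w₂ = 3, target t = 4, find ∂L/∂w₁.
∂L/∂w₁ = 330

Forward pass:
z = w₁x = 1×5 = 5
h = ReLU(5) = 5
y = w₂h = 3×5 = 15

Backward pass:
∂L/∂y = 2(y - t) = 2(15 - 4) = 22
∂y/∂h = w₂ = 3
∂h/∂z = 1 (ReLU derivative)
∂z/∂w₁ = x = 5

∂L/∂w₁ = 22 × 3 × 1 × 5 = 330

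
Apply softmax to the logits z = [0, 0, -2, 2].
p = [0.105, 0.105, 0.0142, 0.7758]

exp(z) = [1, 1, 0.1353, 7.389]
Sum = 9.524
p = [0.105, 0.105, 0.0142, 0.7758]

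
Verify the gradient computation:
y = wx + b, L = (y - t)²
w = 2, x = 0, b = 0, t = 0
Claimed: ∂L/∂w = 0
Correct

y = (2)(0) + 0 = 0
∂L/∂y = 2(y - t) = 2(0 - 0) = 0
∂y/∂w = x = 0
∂L/∂w = 0 × 0 = 0

Claimed value: 0
Correct: The correct gradient is 0.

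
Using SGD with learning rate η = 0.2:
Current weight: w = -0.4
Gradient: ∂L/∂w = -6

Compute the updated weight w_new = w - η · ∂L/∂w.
w_new = 0.8

w_new = w - η·∂L/∂w = -0.4 - 0.2×(-6) = -0.4 - (-1.2) = 0.8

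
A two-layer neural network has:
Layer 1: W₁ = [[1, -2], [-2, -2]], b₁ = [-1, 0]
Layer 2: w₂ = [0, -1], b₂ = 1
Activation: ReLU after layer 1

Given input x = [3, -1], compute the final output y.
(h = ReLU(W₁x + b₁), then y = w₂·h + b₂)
y = 1

Layer 1 pre-activation: z₁ = [4, -4]
After ReLU: h = [4, 0]
Layer 2 output: y = 0×4 + -1×0 + 1 = 1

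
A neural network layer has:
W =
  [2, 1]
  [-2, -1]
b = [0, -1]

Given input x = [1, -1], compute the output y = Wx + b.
y = [1, -2]

Wx = [2×1 + 1×-1, -2×1 + -1×-1]
   = [1, -1]
y = Wx + b = [1 + 0, -1 + -1] = [1, -2]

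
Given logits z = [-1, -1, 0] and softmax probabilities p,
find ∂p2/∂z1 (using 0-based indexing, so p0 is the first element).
∂p2/∂z1 = -0.1221

p = softmax(z) = [0.2119, 0.2119, 0.5761]
p2 = 0.5761, p1 = 0.2119

∂p2/∂z1 = -p2 × p1 = -0.5761 × 0.2119 = -0.1221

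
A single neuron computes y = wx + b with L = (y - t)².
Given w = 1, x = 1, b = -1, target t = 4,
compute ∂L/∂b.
∂L/∂b = -8

y = wx + b = (1)(1) + -1 = 0
∂L/∂y = 2(y - t) = 2(0 - 4) = -8
∂y/∂b = 1
∂L/∂b = ∂L/∂y · ∂y/∂b = -8 × 1 = -8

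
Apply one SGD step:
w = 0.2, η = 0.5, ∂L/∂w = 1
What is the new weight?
w_new = -0.3

w_new = w - η·∂L/∂w = 0.2 - 0.5×(1) = 0.2 - (0.5) = -0.3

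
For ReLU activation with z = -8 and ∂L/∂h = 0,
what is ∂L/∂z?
∂L/∂z = 0

h = ReLU(-8) = 0
Since z < 0: ∂h/∂z = 0
∂L/∂z = ∂L/∂h · ∂h/∂z = 0 × 0 = 0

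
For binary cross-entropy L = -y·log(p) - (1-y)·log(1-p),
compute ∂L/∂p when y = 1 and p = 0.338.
∂L/∂p = -2.959

∂L/∂p = -y/p + (1-y)/(1-p) = -1/0.338 + 0 = -2.959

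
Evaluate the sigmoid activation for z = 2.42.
0.9183

sigmoid(2.42) = 1/(1 + e^(-2.42)) = 1/(1 + 0.08892) = 0.9183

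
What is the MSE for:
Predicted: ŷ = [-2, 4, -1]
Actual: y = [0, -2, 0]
MSE = 13.67

MSE = (1/3)((-2-0)² + (4--2)² + (-1-0)²) = (1/3)(4 + 36 + 1) = 13.67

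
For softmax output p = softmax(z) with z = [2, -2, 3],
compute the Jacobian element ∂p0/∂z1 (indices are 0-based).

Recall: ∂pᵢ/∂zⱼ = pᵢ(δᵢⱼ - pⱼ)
∂p0/∂z1 = -0.001312

p = softmax(z) = [0.2676, 0.004902, 0.7275]
p0 = 0.2676, p1 = 0.004902

∂p0/∂z1 = -p0 × p1 = -0.2676 × 0.004902 = -0.001312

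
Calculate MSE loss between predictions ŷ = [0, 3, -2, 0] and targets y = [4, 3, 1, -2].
MSE = 7.25

MSE = (1/4)((0-4)² + (3-3)² + (-2-1)² + (0--2)²) = (1/4)(16 + 0 + 9 + 4) = 7.25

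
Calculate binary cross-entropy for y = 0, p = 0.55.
L = 0.7985

L = -0·log(0.55) - 1·log(0.45) = -log(0.45) = 0.7985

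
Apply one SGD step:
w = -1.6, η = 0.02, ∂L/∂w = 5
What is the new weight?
w_new = -1.7

w_new = w - η·∂L/∂w = -1.6 - 0.02×(5) = -1.6 - (0.1) = -1.7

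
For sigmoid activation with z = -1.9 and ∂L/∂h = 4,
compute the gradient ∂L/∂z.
∂L/∂z = 0.4527

σ(-1.9) = 0.1301
σ'(-1.9) = σ(-1.9)(1 - σ(-1.9)) = 0.1301 × 0.8699 = 0.1132
∂L/∂z = ∂L/∂h · σ'(z) = 4 × 0.1132 = 0.4527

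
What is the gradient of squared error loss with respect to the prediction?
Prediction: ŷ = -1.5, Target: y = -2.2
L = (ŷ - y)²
∂L/∂ŷ = 1.4

∂L/∂ŷ = 2(ŷ - y) = 2(-1.5 - -2.2) = 2(0.7) = 1.4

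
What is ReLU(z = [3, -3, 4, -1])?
h = [3, 0, 4, 0]

ReLU applied element-wise: max(0,3)=3, max(0,-3)=0, max(0,4)=4, max(0,-1)=0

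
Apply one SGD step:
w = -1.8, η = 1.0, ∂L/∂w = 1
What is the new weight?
w_new = -2.8

w_new = w - η·∂L/∂w = -1.8 - 1.0×(1) = -1.8 - (1) = -2.8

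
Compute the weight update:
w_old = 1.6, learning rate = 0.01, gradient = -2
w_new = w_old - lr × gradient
w_new = 1.62

w_new = w - η·∂L/∂w = 1.6 - 0.01×(-2) = 1.6 - (-0.02) = 1.62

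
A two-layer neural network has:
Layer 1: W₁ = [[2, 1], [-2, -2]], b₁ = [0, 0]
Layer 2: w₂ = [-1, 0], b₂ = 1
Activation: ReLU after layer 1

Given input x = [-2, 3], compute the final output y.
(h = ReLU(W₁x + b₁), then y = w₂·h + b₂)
y = 1

Layer 1 pre-activation: z₁ = [-1, -2]
After ReLU: h = [0, 0]
Layer 2 output: y = -1×0 + 0×0 + 1 = 1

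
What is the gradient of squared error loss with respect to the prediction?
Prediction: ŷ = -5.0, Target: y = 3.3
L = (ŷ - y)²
∂L/∂ŷ = -16.6

∂L/∂ŷ = 2(ŷ - y) = 2(-5.0 - 3.3) = 2(-8.3) = -16.6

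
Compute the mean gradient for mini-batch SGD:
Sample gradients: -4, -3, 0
Average gradient = -2.333

Average = (1/3)(-4 + -3 + 0) = -7/3 = -2.333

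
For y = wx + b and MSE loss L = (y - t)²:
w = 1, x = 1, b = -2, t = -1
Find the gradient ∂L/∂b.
∂L/∂b = 0

y = wx + b = (1)(1) + -2 = -1
∂L/∂y = 2(y - t) = 2(-1 - -1) = 0
∂y/∂b = 1
∂L/∂b = ∂L/∂y · ∂y/∂b = 0 × 1 = 0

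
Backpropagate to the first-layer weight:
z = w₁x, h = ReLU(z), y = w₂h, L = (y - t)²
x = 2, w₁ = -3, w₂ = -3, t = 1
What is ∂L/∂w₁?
∂L/∂w₁ = 0

Forward pass:
z = w₁x = -3×2 = -6
h = ReLU(-6) = 0
y = w₂h = -3×0 = 0

Backward pass:
∂L/∂y = 2(y - t) = 2(0 - 1) = -2
∂y/∂h = w₂ = -3
∂h/∂z = 0 (ReLU derivative)
∂z/∂w₁ = x = 2

∂L/∂w₁ = -2 × -3 × 0 × 2 = 0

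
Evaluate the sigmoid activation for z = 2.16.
0.8966

sigmoid(2.16) = 1/(1 + e^(-2.16)) = 1/(1 + 0.1153) = 0.8966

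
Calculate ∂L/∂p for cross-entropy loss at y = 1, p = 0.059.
∂L/∂p = -16.95

∂L/∂p = -y/p + (1-y)/(1-p) = -1/0.059 + 0 = -16.95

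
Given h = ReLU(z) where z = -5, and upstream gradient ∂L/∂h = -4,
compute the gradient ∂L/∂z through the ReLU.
∂L/∂z = 0

h = ReLU(-5) = 0
Since z < 0: ∂h/∂z = 0
∂L/∂z = ∂L/∂h · ∂h/∂z = -4 × 0 = 0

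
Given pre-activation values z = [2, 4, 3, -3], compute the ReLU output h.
h = [2, 4, 3, 0]

ReLU applied element-wise: max(0,2)=2, max(0,4)=4, max(0,3)=3, max(0,-3)=0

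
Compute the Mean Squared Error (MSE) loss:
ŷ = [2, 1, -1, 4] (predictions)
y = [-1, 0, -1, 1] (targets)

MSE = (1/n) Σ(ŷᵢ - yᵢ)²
MSE = 4.75

MSE = (1/4)((2--1)² + (1-0)² + (-1--1)² + (4-1)²) = (1/4)(9 + 1 + 0 + 9) = 4.75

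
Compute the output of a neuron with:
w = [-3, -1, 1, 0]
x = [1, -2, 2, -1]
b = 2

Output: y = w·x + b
y = 3

y = (-3)(1) + (-1)(-2) + (1)(2) + (0)(-1) + 2 = 3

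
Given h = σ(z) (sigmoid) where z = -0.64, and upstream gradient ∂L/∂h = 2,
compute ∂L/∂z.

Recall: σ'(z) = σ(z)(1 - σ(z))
∂L/∂z = 0.4521

σ(-0.64) = 0.3452
σ'(-0.64) = σ(-0.64)(1 - σ(-0.64)) = 0.3452 × 0.6548 = 0.2261
∂L/∂z = ∂L/∂h · σ'(z) = 2 × 0.2261 = 0.4521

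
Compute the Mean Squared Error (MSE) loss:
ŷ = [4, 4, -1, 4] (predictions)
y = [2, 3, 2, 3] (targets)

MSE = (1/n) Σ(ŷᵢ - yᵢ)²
MSE = 3.75

MSE = (1/4)((4-2)² + (4-3)² + (-1-2)² + (4-3)²) = (1/4)(4 + 1 + 9 + 1) = 3.75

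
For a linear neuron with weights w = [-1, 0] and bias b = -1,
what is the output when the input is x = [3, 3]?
y = -4

y = (-1)(3) + (0)(3) + -1 = -4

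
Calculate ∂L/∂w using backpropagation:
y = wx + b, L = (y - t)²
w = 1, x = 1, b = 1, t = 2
∂L/∂w = 0

y = wx + b = (1)(1) + 1 = 2
∂L/∂y = 2(y - t) = 2(2 - 2) = 0
∂y/∂w = x = 1
∂L/∂w = ∂L/∂y · ∂y/∂w = 0 × 1 = 0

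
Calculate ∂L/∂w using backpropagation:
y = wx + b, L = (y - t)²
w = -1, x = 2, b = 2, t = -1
∂L/∂w = 4

y = wx + b = (-1)(2) + 2 = 0
∂L/∂y = 2(y - t) = 2(0 - -1) = 2
∂y/∂w = x = 2
∂L/∂w = ∂L/∂y · ∂y/∂w = 2 × 2 = 4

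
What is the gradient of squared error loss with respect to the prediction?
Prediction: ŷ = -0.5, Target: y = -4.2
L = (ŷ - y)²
∂L/∂ŷ = 7.4

∂L/∂ŷ = 2(ŷ - y) = 2(-0.5 - -4.2) = 2(3.7) = 7.4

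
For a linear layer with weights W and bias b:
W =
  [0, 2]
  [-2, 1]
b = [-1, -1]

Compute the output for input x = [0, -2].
y = [-5, -3]

Wx = [0×0 + 2×-2, -2×0 + 1×-2]
   = [-4, -2]
y = Wx + b = [-4 + -1, -2 + -1] = [-5, -3]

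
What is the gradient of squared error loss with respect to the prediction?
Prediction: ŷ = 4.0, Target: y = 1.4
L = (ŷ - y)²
∂L/∂ŷ = 5.2

∂L/∂ŷ = 2(ŷ - y) = 2(4.0 - 1.4) = 2(2.6) = 5.2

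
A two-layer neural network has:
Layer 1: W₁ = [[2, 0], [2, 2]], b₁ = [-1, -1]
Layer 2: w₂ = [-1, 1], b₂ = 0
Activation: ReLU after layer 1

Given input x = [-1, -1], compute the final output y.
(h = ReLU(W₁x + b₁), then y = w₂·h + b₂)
y = 0

Layer 1 pre-activation: z₁ = [-3, -5]
After ReLU: h = [0, 0]
Layer 2 output: y = -1×0 + 1×0 + 0 = 0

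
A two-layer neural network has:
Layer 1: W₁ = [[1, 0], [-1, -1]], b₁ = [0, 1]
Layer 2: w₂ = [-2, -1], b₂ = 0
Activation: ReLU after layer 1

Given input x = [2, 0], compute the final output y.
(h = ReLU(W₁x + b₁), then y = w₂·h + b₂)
y = -4

Layer 1 pre-activation: z₁ = [2, -1]
After ReLU: h = [2, 0]
Layer 2 output: y = -2×2 + -1×0 + 0 = -4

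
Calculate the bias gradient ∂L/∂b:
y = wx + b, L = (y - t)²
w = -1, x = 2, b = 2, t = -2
∂L/∂b = 4

y = wx + b = (-1)(2) + 2 = 0
∂L/∂y = 2(y - t) = 2(0 - -2) = 4
∂y/∂b = 1
∂L/∂b = ∂L/∂y · ∂y/∂b = 4 × 1 = 4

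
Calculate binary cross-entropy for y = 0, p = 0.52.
L = 0.734

L = -0·log(0.52) - 1·log(0.48) = -log(0.48) = 0.734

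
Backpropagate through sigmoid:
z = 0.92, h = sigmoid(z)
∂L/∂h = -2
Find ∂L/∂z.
∂L/∂z = -0.4075

σ(0.92) = 0.715
σ'(0.92) = σ(0.92)(1 - σ(0.92)) = 0.715 × 0.285 = 0.2038
∂L/∂z = ∂L/∂h · σ'(z) = -2 × 0.2038 = -0.4075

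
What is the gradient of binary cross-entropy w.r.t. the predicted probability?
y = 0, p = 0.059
∂L/∂p = 1.063

∂L/∂p = -y/p + (1-y)/(1-p) = 0 + 1/0.941 = 1.063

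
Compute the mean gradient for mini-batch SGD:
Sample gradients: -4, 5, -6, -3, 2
Average gradient = -1.2

Average = (1/5)(-4 + 5 + -6 + -3 + 2) = -6/5 = -1.2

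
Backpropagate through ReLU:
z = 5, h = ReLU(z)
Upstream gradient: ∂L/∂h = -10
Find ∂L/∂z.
∂L/∂z = -10

h = ReLU(5) = 5
Since z > 0: ∂h/∂z = 1
∂L/∂z = ∂L/∂h · ∂h/∂z = -10 × 1 = -10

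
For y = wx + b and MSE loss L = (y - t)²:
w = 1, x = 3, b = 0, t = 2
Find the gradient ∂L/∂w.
∂L/∂w = 6

y = wx + b = (1)(3) + 0 = 3
∂L/∂y = 2(y - t) = 2(3 - 2) = 2
∂y/∂w = x = 3
∂L/∂w = ∂L/∂y · ∂y/∂w = 2 × 3 = 6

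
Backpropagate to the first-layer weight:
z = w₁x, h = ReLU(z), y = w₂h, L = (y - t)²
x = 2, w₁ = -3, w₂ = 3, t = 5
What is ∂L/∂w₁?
∂L/∂w₁ = 0

Forward pass:
z = w₁x = -3×2 = -6
h = ReLU(-6) = 0
y = w₂h = 3×0 = 0

Backward pass:
∂L/∂y = 2(y - t) = 2(0 - 5) = -10
∂y/∂h = w₂ = 3
∂h/∂z = 0 (ReLU derivative)
∂z/∂w₁ = x = 2

∂L/∂w₁ = -10 × 3 × 0 × 2 = 0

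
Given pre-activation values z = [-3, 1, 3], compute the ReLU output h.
h = [0, 1, 3]

ReLU applied element-wise: max(0,-3)=0, max(0,1)=1, max(0,3)=3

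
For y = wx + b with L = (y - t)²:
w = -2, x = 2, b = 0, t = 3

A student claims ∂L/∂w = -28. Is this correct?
Correct

y = (-2)(2) + 0 = -4
∂L/∂y = 2(y - t) = 2(-4 - 3) = -14
∂y/∂w = x = 2
∂L/∂w = -14 × 2 = -28

Claimed value: -28
Correct: The correct gradient is -28.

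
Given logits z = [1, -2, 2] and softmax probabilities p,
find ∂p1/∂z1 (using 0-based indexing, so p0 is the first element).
∂p1/∂z1 = 0.01304

p = softmax(z) = [0.2654, 0.01321, 0.7214]
p1 = 0.01321

∂p1/∂z1 = p1(1 - p1) = 0.01321 × (1 - 0.01321) = 0.01304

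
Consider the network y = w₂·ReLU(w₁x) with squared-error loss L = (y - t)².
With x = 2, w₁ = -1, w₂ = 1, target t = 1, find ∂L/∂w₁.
∂L/∂w₁ = 0

Forward pass:
z = w₁x = -1×2 = -2
h = ReLU(-2) = 0
y = w₂h = 1×0 = 0

Backward pass:
∂L/∂y = 2(y - t) = 2(0 - 1) = -2
∂y/∂h = w₂ = 1
∂h/∂z = 0 (ReLU derivative)
∂z/∂w₁ = x = 2

∂L/∂w₁ = -2 × 1 × 0 × 2 = 0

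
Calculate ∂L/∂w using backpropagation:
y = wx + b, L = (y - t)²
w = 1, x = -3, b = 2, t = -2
∂L/∂w = -6

y = wx + b = (1)(-3) + 2 = -1
∂L/∂y = 2(y - t) = 2(-1 - -2) = 2
∂y/∂w = x = -3
∂L/∂w = ∂L/∂y · ∂y/∂w = 2 × -3 = -6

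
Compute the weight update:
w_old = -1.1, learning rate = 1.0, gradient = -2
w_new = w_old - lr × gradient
w_new = 0.9

w_new = w - η·∂L/∂w = -1.1 - 1.0×(-2) = -1.1 - (-2) = 0.9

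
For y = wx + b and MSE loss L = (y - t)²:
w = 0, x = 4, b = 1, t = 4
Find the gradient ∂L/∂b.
∂L/∂b = -6

y = wx + b = (0)(4) + 1 = 1
∂L/∂y = 2(y - t) = 2(1 - 4) = -6
∂y/∂b = 1
∂L/∂b = ∂L/∂y · ∂y/∂b = -6 × 1 = -6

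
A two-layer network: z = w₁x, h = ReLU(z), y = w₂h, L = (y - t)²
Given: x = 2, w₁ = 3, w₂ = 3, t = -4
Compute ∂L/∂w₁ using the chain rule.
∂L/∂w₁ = 264

Forward pass:
z = w₁x = 3×2 = 6
h = ReLU(6) = 6
y = w₂h = 3×6 = 18

Backward pass:
∂L/∂y = 2(y - t) = 2(18 - -4) = 44
∂y/∂h = w₂ = 3
∂h/∂z = 1 (ReLU derivative)
∂z/∂w₁ = x = 2

∂L/∂w₁ = 44 × 3 × 1 × 2 = 264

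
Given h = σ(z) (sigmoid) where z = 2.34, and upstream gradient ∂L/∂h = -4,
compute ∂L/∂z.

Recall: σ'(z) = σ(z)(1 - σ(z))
∂L/∂z = -0.3206

σ(2.34) = 0.9121
σ'(2.34) = σ(2.34)(1 - σ(2.34)) = 0.9121 × 0.08786 = 0.08014
∂L/∂z = ∂L/∂h · σ'(z) = -4 × 0.08014 = -0.3206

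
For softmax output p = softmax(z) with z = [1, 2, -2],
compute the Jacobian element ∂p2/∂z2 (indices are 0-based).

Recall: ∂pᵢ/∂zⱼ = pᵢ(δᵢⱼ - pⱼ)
∂p2/∂z2 = 0.01304

p = softmax(z) = [0.2654, 0.7214, 0.01321]
p2 = 0.01321

∂p2/∂z2 = p2(1 - p2) = 0.01321 × (1 - 0.01321) = 0.01304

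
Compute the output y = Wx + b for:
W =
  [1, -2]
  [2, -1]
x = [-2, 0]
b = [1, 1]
y = [-1, -3]

Wx = [1×-2 + -2×0, 2×-2 + -1×0]
   = [-2, -4]
y = Wx + b = [-2 + 1, -4 + 1] = [-1, -3]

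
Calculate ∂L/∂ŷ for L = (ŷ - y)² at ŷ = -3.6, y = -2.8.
∂L/∂ŷ = -1.6

∂L/∂ŷ = 2(ŷ - y) = 2(-3.6 - -2.8) = 2(-0.8) = -1.6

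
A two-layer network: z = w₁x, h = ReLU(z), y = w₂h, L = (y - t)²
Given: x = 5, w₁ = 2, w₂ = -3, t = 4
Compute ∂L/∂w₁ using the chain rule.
∂L/∂w₁ = 1020

Forward pass:
z = w₁x = 2×5 = 10
h = ReLU(10) = 10
y = w₂h = -3×10 = -30

Backward pass:
∂L/∂y = 2(y - t) = 2(-30 - 4) = -68
∂y/∂h = w₂ = -3
∂h/∂z = 1 (ReLU derivative)
∂z/∂w₁ = x = 5

∂L/∂w₁ = -68 × -3 × 1 × 5 = 1020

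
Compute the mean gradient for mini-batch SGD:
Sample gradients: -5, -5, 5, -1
Average gradient = -1.5

Average = (1/4)(-5 + -5 + 5 + -1) = -6/4 = -1.5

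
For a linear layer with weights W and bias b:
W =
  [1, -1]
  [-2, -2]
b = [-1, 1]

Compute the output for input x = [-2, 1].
y = [-4, 3]

Wx = [1×-2 + -1×1, -2×-2 + -2×1]
   = [-3, 2]
y = Wx + b = [-3 + -1, 2 + 1] = [-4, 3]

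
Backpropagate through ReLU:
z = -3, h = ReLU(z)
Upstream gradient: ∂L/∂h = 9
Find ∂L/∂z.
∂L/∂z = 0

h = ReLU(-3) = 0
Since z < 0: ∂h/∂z = 0
∂L/∂z = ∂L/∂h · ∂h/∂z = 9 × 0 = 0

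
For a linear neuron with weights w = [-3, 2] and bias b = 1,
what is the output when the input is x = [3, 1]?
y = -6

y = (-3)(3) + (2)(1) + 1 = -6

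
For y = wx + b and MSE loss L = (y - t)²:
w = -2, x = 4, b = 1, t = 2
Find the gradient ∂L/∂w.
∂L/∂w = -72

y = wx + b = (-2)(4) + 1 = -7
∂L/∂y = 2(y - t) = 2(-7 - 2) = -18
∂y/∂w = x = 4
∂L/∂w = ∂L/∂y · ∂y/∂w = -18 × 4 = -72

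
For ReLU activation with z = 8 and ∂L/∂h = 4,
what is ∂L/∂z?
∂L/∂z = 4

h = ReLU(8) = 8
Since z > 0: ∂h/∂z = 1
∂L/∂z = ∂L/∂h · ∂h/∂z = 4 × 1 = 4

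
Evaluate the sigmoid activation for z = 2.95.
0.9503

sigmoid(2.95) = 1/(1 + e^(-2.95)) = 1/(1 + 0.05234) = 0.9503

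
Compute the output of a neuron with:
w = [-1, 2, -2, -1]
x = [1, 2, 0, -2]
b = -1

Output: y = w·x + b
y = 4

y = (-1)(1) + (2)(2) + (-2)(0) + (-1)(-2) + -1 = 4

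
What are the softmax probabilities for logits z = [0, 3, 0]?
p = [0.0453, 0.9094, 0.0453]

exp(z) = [1, 20.09, 1]
Sum = 22.09
p = [0.0453, 0.9094, 0.0453]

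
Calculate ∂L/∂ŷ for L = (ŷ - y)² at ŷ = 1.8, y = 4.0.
∂L/∂ŷ = -4.4

∂L/∂ŷ = 2(ŷ - y) = 2(1.8 - 4.0) = 2(-2.2) = -4.4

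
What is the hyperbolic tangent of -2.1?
-0.9705

tanh(-2.1) = (e^(-2.1) - e^(2.1))/(e^(-2.1) + e^(2.1)) = -0.9705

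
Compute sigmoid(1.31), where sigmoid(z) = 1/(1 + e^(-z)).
0.7875

sigmoid(1.31) = 1/(1 + e^(-1.31)) = 1/(1 + 0.2698) = 0.7875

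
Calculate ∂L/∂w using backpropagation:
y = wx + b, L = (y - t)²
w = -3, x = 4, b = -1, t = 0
∂L/∂w = -104

y = wx + b = (-3)(4) + -1 = -13
∂L/∂y = 2(y - t) = 2(-13 - 0) = -26
∂y/∂w = x = 4
∂L/∂w = ∂L/∂y · ∂y/∂w = -26 × 4 = -104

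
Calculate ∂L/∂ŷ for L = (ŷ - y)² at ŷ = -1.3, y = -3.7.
∂L/∂ŷ = 4.8

∂L/∂ŷ = 2(ŷ - y) = 2(-1.3 - -3.7) = 2(2.4) = 4.8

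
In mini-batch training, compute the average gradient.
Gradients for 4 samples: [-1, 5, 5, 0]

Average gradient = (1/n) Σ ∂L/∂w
Average gradient = 2.25

Average = (1/4)(-1 + 5 + 5 + 0) = 9/4 = 2.25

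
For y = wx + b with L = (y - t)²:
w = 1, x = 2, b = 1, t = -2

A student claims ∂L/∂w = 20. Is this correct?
Correct

y = (1)(2) + 1 = 3
∂L/∂y = 2(y - t) = 2(3 - -2) = 10
∂y/∂w = x = 2
∂L/∂w = 10 × 2 = 20

Claimed value: 20
Correct: The correct gradient is 20.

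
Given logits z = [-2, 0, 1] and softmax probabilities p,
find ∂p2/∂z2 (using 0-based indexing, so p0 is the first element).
∂p2/∂z2 = 0.2078

p = softmax(z) = [0.03512, 0.2595, 0.7054]
p2 = 0.7054

∂p2/∂z2 = p2(1 - p2) = 0.7054 × (1 - 0.7054) = 0.2078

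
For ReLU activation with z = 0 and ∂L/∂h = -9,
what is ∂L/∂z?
∂L/∂z = 0

h = ReLU(0) = 0
At z = 0: ∂h/∂z = 0 (by convention)
∂L/∂z = ∂L/∂h · ∂h/∂z = -9 × 0 = 0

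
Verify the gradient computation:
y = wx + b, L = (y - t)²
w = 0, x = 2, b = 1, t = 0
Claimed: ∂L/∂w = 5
Incorrect

y = (0)(2) + 1 = 1
∂L/∂y = 2(y - t) = 2(1 - 0) = 2
∂y/∂w = x = 2
∂L/∂w = 2 × 2 = 4

Claimed value: 5
Incorrect: The correct gradient is 4.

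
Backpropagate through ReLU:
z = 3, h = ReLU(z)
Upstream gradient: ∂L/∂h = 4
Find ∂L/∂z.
∂L/∂z = 4

h = ReLU(3) = 3
Since z > 0: ∂h/∂z = 1
∂L/∂z = ∂L/∂h · ∂h/∂z = 4 × 1 = 4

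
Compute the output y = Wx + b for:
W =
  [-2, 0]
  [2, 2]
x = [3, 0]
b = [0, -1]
y = [-6, 5]

Wx = [-2×3 + 0×0, 2×3 + 2×0]
   = [-6, 6]
y = Wx + b = [-6 + 0, 6 + -1] = [-6, 5]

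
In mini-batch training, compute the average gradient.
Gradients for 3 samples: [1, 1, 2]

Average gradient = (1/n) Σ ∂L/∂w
Average gradient = 1.333

Average = (1/3)(1 + 1 + 2) = 4/3 = 1.333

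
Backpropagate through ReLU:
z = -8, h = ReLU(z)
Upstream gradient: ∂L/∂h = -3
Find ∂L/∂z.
∂L/∂z = 0

h = ReLU(-8) = 0
Since z < 0: ∂h/∂z = 0
∂L/∂z = ∂L/∂h · ∂h/∂z = -3 × 0 = 0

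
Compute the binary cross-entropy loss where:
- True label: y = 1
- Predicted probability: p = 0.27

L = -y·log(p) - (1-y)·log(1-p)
L = 1.309

L = -1·log(0.27) - 0·log(0.73) = -log(0.27) = 1.309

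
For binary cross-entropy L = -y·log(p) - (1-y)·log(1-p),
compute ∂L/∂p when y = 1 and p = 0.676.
∂L/∂p = -1.479

∂L/∂p = -y/p + (1-y)/(1-p) = -1/0.676 + 0 = -1.479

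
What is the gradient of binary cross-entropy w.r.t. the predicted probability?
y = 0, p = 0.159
∂L/∂p = 1.189

∂L/∂p = -y/p + (1-y)/(1-p) = 0 + 1/0.841 = 1.189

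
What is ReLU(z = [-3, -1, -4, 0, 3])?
h = [0, 0, 0, 0, 3]

ReLU applied element-wise: max(0,-3)=0, max(0,-1)=0, max(0,-4)=0, max(0,0)=0, max(0,3)=3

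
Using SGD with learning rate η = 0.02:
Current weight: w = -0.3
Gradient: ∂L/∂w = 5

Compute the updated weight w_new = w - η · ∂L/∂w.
w_new = -0.4

w_new = w - η·∂L/∂w = -0.3 - 0.02×(5) = -0.3 - (0.1) = -0.4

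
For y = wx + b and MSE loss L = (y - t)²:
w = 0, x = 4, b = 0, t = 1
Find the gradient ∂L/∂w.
∂L/∂w = -8

y = wx + b = (0)(4) + 0 = 0
∂L/∂y = 2(y - t) = 2(0 - 1) = -2
∂y/∂w = x = 4
∂L/∂w = ∂L/∂y · ∂y/∂w = -2 × 4 = -8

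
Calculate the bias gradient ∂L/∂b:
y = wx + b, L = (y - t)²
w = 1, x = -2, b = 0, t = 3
∂L/∂b = -10

y = wx + b = (1)(-2) + 0 = -2
∂L/∂y = 2(y - t) = 2(-2 - 3) = -10
∂y/∂b = 1
∂L/∂b = ∂L/∂y · ∂y/∂b = -10 × 1 = -10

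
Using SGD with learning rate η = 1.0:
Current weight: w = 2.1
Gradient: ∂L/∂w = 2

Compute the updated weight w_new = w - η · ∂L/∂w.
w_new = 0.1

w_new = w - η·∂L/∂w = 2.1 - 1.0×(2) = 2.1 - (2) = 0.1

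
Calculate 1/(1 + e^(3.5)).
0.02931

sigmoid(-3.5) = 1/(1 + e^(3.5)) = 1/(1 + 33.12) = 0.02931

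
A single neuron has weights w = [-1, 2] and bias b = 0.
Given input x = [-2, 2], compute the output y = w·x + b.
y = 6

y = (-1)(-2) + (2)(2) + 0 = 6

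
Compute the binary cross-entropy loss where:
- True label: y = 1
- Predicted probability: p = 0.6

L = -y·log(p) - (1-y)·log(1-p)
L = 0.5108

L = -1·log(0.6) - 0·log(0.4) = -log(0.6) = 0.5108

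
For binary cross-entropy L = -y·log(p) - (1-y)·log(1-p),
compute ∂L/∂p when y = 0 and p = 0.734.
∂L/∂p = 3.759

∂L/∂p = -y/p + (1-y)/(1-p) = 0 + 1/0.266 = 3.759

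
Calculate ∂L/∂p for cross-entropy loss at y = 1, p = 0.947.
∂L/∂p = -1.056

∂L/∂p = -y/p + (1-y)/(1-p) = -1/0.947 + 0 = -1.056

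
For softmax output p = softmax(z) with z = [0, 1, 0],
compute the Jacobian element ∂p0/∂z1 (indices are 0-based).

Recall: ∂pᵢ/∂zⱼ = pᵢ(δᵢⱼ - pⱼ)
∂p0/∂z1 = -0.1221

p = softmax(z) = [0.2119, 0.5761, 0.2119]
p0 = 0.2119, p1 = 0.5761

∂p0/∂z1 = -p0 × p1 = -0.2119 × 0.5761 = -0.1221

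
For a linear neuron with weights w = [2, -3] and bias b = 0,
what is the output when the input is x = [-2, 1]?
y = -7

y = (2)(-2) + (-3)(1) + 0 = -7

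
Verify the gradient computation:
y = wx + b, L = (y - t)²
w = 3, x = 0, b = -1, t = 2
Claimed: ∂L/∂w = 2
Incorrect

y = (3)(0) + -1 = -1
∂L/∂y = 2(y - t) = 2(-1 - 2) = -6
∂y/∂w = x = 0
∂L/∂w = -6 × 0 = 0

Claimed value: 2
Incorrect: The correct gradient is 0.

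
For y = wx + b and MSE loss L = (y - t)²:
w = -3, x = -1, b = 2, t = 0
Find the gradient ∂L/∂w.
∂L/∂w = -10

y = wx + b = (-3)(-1) + 2 = 5
∂L/∂y = 2(y - t) = 2(5 - 0) = 10
∂y/∂w = x = -1
∂L/∂w = ∂L/∂y · ∂y/∂w = 10 × -1 = -10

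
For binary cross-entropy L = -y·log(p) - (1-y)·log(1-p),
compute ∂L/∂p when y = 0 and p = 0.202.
∂L/∂p = 1.253

∂L/∂p = -y/p + (1-y)/(1-p) = 0 + 1/0.798 = 1.253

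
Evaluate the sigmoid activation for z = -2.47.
0.07799

sigmoid(-2.47) = 1/(1 + e^(2.47)) = 1/(1 + 11.82) = 0.07799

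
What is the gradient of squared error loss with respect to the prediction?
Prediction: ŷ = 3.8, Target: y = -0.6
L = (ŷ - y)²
∂L/∂ŷ = 8.8

∂L/∂ŷ = 2(ŷ - y) = 2(3.8 - -0.6) = 2(4.4) = 8.8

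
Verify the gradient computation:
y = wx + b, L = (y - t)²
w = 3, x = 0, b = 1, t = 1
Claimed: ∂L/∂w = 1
Incorrect

y = (3)(0) + 1 = 1
∂L/∂y = 2(y - t) = 2(1 - 1) = 0
∂y/∂w = x = 0
∂L/∂w = 0 × 0 = 0

Claimed value: 1
Incorrect: The correct gradient is 0.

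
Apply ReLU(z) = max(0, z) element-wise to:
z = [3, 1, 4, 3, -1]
h = [3, 1, 4, 3, 0]

ReLU applied element-wise: max(0,3)=3, max(0,1)=1, max(0,4)=4, max(0,3)=3, max(0,-1)=0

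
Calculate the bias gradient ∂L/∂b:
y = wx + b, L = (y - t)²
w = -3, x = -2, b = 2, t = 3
∂L/∂b = 10

y = wx + b = (-3)(-2) + 2 = 8
∂L/∂y = 2(y - t) = 2(8 - 3) = 10
∂y/∂b = 1
∂L/∂b = ∂L/∂y · ∂y/∂b = 10 × 1 = 10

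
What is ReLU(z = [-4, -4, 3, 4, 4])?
h = [0, 0, 3, 4, 4]

ReLU applied element-wise: max(0,-4)=0, max(0,-4)=0, max(0,3)=3, max(0,4)=4, max(0,4)=4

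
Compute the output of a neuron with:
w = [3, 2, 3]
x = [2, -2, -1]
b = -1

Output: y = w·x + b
y = -2

y = (3)(2) + (2)(-2) + (3)(-1) + -1 = -2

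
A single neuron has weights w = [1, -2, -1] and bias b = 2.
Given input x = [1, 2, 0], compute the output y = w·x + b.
y = -1

y = (1)(1) + (-2)(2) + (-1)(0) + 2 = -1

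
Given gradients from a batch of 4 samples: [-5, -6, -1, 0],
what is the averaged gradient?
Average gradient = -3

Average = (1/4)(-5 + -6 + -1 + 0) = -12/4 = -3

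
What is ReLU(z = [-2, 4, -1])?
h = [0, 4, 0]

ReLU applied element-wise: max(0,-2)=0, max(0,4)=4, max(0,-1)=0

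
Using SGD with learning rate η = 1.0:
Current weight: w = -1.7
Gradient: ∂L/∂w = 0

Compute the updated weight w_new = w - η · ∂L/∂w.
w_new = -1.7

w_new = w - η·∂L/∂w = -1.7 - 1.0×(0) = -1.7 - (0) = -1.7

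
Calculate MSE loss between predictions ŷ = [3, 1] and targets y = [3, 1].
MSE = 0

MSE = (1/2)((3-3)² + (1-1)²) = (1/2)(0 + 0) = 0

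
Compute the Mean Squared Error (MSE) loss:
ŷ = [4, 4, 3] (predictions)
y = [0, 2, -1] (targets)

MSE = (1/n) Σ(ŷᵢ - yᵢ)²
MSE = 12

MSE = (1/3)((4-0)² + (4-2)² + (3--1)²) = (1/3)(16 + 4 + 16) = 12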